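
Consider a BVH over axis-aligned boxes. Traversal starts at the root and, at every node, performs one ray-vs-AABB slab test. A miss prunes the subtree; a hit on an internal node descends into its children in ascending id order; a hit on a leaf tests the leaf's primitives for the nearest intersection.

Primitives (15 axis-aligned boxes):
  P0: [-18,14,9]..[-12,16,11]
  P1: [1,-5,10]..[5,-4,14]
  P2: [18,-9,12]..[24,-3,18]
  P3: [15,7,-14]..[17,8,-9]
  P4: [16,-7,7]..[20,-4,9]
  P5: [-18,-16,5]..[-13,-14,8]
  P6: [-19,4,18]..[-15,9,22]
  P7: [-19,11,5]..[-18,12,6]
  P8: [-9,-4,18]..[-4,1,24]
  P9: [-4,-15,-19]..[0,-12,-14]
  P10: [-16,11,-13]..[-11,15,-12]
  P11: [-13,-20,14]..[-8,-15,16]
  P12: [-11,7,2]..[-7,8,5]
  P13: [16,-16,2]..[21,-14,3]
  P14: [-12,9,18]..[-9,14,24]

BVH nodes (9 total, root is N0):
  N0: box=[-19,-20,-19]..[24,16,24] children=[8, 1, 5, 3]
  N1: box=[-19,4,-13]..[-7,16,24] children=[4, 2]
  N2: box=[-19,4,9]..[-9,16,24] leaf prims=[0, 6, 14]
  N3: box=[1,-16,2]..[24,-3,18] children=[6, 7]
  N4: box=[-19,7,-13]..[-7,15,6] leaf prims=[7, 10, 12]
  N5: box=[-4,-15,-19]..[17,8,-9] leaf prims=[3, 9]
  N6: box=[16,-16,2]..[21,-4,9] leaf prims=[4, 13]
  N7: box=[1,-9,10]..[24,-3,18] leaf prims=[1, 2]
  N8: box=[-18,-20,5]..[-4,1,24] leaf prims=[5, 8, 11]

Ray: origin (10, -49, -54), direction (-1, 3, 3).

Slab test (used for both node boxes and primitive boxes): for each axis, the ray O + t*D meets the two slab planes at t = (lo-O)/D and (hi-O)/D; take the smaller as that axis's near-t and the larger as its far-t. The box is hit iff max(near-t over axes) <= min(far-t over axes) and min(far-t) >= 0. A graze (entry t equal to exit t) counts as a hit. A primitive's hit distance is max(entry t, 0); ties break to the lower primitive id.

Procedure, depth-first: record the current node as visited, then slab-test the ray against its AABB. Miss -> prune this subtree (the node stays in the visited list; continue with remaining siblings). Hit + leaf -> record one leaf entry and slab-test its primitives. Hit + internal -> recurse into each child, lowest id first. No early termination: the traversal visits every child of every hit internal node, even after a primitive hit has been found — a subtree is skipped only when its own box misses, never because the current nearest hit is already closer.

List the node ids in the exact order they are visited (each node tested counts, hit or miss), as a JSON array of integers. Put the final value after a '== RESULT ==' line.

Trace the traversal:
N0 x:[-14,29] y:[29/3,65/3] z:[35/3,26] -> hit [35/3,65/3], descend [1, 3, 5, 8]
  N1 x:[17,29] y:[53/3,65/3] z:[41/3,26] -> hit [53/3,65/3], descend [2, 4]
    N2 x:[19,29] y:[53/3,65/3] z:[21,26] -> hit [21,65/3] leaf, test {P0(miss), P6(miss), P14(miss)}
    N4 x:[17,29] y:[56/3,64/3] z:[41/3,20] -> hit [56/3,20] leaf, test {P7(miss), P10(miss), P12@t=56/3}
  N3 x:[-14,9] y:[11,46/3] z:[56/3,24] -> miss, prune
  N5 x:[-7,14] y:[34/3,19] z:[35/3,15] -> hit [35/3,14] leaf, test {P3(miss), P9@t=35/3}
  N8 x:[14,28] y:[29/3,50/3] z:[59/3,26] -> miss, prune

order=[0, 1, 2, 4, 3, 5, 8]  |boxes|=7  |leaves|=3  hit=P9

== RESULT ==
[0, 1, 2, 4, 3, 5, 8]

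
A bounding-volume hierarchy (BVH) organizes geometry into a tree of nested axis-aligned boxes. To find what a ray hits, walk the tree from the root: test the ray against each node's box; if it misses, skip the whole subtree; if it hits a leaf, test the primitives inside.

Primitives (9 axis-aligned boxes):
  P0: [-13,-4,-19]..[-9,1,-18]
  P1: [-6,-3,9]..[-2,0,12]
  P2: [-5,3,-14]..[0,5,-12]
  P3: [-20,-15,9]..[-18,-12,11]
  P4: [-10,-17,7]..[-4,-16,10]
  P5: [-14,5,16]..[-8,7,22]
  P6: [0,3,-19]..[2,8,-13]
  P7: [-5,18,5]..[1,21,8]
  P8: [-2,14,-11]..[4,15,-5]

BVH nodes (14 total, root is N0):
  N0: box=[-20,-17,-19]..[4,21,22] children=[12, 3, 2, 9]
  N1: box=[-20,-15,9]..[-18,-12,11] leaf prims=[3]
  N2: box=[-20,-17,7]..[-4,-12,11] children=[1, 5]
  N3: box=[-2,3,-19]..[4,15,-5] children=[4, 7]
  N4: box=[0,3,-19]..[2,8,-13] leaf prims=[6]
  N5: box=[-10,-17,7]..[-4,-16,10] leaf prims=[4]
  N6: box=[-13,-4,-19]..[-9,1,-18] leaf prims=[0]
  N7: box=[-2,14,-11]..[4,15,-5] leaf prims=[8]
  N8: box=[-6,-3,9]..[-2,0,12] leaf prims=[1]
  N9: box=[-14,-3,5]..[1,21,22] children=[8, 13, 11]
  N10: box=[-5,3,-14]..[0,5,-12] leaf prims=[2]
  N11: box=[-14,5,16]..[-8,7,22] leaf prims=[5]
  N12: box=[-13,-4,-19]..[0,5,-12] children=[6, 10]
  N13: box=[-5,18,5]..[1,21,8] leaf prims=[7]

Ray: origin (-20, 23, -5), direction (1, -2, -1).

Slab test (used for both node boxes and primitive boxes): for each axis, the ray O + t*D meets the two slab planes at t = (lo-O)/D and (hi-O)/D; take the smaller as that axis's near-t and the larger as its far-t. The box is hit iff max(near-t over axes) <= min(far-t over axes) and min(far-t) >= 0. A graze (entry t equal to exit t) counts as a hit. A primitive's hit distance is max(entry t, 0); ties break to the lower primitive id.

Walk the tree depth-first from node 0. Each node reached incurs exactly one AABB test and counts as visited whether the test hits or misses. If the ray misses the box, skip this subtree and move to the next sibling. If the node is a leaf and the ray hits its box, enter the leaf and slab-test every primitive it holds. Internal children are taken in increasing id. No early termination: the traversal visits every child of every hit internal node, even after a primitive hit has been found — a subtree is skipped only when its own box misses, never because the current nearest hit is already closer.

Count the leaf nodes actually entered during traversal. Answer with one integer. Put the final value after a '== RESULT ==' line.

Traverse from the root:
N0 x:[0,24] y:[1,20] z:[-27,14] -> hit [1,14], descend [2, 3, 9, 12]
  N2 x:[0,16] y:[35/2,20] z:[-16,-12] -> miss, prune
  N3 x:[18,24] y:[4,10] z:[0,14] -> miss, prune
  N9 x:[6,21] y:[1,13] z:[-27,-10] -> miss, prune
  N12 x:[7,20] y:[9,27/2] z:[7,14] -> hit [9,27/2], descend [6, 10]
    N6 x:[7,11] y:[11,27/2] z:[13,14] -> miss, prune
    N10 x:[15,20] y:[9,10] z:[7,9] -> miss, prune

Visited [0, 2, 3, 9, 12, 6, 10]. Tests: 7 box, 0 leaf. Nearest: miss.

== RESULT ==
0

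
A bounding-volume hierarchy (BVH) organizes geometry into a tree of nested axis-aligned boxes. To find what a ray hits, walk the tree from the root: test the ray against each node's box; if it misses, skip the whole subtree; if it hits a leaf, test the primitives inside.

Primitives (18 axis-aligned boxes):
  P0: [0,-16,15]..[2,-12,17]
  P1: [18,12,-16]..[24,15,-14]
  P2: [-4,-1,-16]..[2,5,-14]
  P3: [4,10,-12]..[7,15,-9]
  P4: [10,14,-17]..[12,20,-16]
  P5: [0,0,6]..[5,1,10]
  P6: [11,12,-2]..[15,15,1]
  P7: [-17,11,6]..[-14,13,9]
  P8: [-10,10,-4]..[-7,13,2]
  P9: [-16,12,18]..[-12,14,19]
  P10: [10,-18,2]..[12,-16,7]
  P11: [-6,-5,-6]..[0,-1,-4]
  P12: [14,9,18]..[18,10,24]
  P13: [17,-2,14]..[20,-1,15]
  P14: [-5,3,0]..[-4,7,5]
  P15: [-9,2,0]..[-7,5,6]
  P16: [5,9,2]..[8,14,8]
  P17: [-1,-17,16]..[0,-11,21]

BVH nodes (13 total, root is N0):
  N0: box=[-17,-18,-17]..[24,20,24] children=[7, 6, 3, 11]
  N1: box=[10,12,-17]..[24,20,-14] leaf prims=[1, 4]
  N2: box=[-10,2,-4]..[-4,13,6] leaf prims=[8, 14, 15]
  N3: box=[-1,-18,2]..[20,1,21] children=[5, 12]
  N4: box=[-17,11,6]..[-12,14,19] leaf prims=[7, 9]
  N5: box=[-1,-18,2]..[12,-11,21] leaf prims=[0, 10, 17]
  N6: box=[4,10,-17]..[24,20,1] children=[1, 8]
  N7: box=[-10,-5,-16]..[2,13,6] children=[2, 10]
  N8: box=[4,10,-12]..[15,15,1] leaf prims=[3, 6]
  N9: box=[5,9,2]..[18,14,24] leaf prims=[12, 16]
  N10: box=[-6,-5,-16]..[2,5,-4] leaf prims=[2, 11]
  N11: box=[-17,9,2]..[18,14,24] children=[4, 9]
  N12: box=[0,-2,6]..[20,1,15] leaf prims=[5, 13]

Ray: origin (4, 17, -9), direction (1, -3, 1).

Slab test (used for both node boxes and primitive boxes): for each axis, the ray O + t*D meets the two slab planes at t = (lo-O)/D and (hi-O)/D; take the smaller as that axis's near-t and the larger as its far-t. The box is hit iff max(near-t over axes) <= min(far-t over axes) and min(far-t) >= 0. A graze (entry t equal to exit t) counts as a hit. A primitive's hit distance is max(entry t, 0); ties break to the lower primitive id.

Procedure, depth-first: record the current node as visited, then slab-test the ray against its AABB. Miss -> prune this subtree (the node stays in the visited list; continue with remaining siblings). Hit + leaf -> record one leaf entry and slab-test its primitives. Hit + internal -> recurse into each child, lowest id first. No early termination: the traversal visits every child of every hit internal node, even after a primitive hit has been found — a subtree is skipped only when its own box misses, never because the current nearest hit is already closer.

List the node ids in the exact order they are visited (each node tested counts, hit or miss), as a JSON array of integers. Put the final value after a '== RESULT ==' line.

Trace the traversal:
N0 x:[-21,20] y:[-1,35/3] z:[-8,33] -> hit [-1,35/3], descend [3, 6, 7, 11]
  N3 x:[-5,16] y:[16/3,35/3] z:[11,30] -> hit [11,35/3], descend [5, 12]
    N5 x:[-5,8] y:[28/3,35/3] z:[11,30] -> miss, prune
    N12 x:[-4,16] y:[16/3,19/3] z:[15,24] -> miss, prune
  N6 x:[0,20] y:[-1,7/3] z:[-8,10] -> hit [0,7/3], descend [1, 8]
    N1 x:[6,20] y:[-1,5/3] z:[-8,-5] -> miss, prune
    N8 x:[0,11] y:[2/3,7/3] z:[-3,10] -> hit [2/3,7/3] leaf, test {P3(miss), P6(miss)}
  N7 x:[-14,-2] y:[4/3,22/3] z:[-7,15] -> miss, prune
  N11 x:[-21,14] y:[1,8/3] z:[11,33] -> miss, prune

Visited [0, 3, 5, 12, 6, 1, 8, 7, 11]. Tests: 9 box, 1 leaf. Nearest: miss.

== RESULT ==
[0, 3, 5, 12, 6, 1, 8, 7, 11]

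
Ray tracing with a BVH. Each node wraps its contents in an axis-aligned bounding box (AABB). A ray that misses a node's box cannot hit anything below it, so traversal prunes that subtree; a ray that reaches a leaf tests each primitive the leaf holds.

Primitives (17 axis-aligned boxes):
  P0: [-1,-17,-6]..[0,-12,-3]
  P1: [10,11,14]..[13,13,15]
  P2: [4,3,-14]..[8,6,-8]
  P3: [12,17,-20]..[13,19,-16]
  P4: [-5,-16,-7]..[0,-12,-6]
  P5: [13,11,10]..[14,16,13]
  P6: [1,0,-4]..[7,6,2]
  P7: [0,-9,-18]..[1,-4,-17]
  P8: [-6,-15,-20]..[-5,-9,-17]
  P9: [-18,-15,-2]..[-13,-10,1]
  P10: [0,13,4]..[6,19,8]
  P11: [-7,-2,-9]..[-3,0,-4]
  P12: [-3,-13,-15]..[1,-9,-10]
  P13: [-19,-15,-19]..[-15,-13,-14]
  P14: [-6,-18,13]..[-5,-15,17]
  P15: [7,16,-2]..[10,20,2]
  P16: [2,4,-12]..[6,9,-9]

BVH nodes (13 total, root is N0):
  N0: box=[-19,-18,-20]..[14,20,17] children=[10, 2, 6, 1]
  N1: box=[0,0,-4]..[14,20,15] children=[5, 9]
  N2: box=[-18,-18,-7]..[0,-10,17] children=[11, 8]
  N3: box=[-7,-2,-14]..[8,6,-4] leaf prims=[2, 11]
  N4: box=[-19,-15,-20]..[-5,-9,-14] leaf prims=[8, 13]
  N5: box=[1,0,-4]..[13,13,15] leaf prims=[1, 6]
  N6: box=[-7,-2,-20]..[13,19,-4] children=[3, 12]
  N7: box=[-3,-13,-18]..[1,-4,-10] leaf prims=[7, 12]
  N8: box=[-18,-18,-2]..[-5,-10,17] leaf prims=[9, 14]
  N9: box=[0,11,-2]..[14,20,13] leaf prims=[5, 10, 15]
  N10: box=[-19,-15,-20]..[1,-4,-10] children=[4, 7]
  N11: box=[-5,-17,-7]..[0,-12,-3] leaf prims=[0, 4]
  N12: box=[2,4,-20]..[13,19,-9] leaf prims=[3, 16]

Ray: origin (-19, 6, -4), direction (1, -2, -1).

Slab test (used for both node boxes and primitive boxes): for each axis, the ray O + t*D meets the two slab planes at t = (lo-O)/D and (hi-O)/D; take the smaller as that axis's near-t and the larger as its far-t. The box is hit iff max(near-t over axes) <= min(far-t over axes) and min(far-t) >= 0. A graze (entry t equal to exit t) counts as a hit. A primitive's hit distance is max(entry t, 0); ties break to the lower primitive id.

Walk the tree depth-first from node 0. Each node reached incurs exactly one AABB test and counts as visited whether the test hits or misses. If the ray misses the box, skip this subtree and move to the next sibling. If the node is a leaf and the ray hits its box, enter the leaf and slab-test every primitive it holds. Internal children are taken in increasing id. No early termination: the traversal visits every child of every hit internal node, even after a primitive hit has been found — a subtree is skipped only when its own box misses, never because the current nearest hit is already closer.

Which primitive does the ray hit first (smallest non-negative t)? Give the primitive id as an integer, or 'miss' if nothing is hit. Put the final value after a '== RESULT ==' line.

Trace the traversal:
N0 x:[0,33] y:[-7,12] z:[-21,16] -> hit [0,12], descend [1, 2, 6, 10]
  N1 x:[19,33] y:[-7,3] z:[-19,0] -> miss, prune
  N2 x:[1,19] y:[8,12] z:[-21,3] -> miss, prune
  N6 x:[12,32] y:[-13/2,4] z:[0,16] -> miss, prune
  N10 x:[0,20] y:[5,21/2] z:[6,16] -> hit [6,21/2], descend [4, 7]
    N4 x:[0,14] y:[15/2,21/2] z:[10,16] -> hit [10,21/2] leaf, test {P8(miss), P13(miss)}
    N7 x:[16,20] y:[5,19/2] z:[6,14] -> miss, prune

7 AABB tests over nodes [0, 1, 2, 6, 10, 4, 7]; 1 leaf entered; closest miss.

== RESULT ==
miss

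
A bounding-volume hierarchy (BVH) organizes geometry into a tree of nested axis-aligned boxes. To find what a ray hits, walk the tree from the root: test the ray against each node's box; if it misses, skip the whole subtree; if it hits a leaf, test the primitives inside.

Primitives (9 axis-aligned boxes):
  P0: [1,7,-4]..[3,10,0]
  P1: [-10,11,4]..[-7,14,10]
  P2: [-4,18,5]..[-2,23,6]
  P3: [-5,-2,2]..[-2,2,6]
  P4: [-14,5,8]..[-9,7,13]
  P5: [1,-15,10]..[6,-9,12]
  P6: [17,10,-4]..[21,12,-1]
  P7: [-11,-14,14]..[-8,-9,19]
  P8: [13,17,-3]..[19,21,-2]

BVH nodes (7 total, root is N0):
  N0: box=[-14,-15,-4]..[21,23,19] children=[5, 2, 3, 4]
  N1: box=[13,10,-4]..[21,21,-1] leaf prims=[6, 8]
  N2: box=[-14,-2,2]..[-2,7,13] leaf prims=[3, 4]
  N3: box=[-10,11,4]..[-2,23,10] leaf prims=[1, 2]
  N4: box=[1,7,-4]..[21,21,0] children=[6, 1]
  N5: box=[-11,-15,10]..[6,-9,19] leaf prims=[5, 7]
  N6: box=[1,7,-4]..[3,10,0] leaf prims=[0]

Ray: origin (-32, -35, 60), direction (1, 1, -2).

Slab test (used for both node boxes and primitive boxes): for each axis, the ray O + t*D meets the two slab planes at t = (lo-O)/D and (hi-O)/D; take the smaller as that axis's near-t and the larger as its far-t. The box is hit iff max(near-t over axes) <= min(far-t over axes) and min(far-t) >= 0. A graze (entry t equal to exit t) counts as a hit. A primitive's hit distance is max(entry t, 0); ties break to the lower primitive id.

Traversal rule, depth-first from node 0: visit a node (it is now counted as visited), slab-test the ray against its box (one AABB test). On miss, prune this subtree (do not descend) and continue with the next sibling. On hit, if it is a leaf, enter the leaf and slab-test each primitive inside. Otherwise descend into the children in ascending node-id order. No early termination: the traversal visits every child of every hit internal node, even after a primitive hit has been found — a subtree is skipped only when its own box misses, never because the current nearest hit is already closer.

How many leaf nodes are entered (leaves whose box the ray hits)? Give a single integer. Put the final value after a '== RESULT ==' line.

Traverse from the root:
N0 x:[18,53] y:[20,58] z:[41/2,32] -> hit [41/2,32], descend [2, 3, 4, 5]
  N2 x:[18,30] y:[33,42] z:[47/2,29] -> miss, prune
  N3 x:[22,30] y:[46,58] z:[25,28] -> miss, prune
  N4 x:[33,53] y:[42,56] z:[30,32] -> miss, prune
  N5 x:[21,38] y:[20,26] z:[41/2,25] -> hit [21,25] leaf, test {P5(miss), P7@t=21}

Visited [0, 2, 3, 4, 5]. Tests: 5 box, 1 leaf. Nearest: P7.

== RESULT ==
1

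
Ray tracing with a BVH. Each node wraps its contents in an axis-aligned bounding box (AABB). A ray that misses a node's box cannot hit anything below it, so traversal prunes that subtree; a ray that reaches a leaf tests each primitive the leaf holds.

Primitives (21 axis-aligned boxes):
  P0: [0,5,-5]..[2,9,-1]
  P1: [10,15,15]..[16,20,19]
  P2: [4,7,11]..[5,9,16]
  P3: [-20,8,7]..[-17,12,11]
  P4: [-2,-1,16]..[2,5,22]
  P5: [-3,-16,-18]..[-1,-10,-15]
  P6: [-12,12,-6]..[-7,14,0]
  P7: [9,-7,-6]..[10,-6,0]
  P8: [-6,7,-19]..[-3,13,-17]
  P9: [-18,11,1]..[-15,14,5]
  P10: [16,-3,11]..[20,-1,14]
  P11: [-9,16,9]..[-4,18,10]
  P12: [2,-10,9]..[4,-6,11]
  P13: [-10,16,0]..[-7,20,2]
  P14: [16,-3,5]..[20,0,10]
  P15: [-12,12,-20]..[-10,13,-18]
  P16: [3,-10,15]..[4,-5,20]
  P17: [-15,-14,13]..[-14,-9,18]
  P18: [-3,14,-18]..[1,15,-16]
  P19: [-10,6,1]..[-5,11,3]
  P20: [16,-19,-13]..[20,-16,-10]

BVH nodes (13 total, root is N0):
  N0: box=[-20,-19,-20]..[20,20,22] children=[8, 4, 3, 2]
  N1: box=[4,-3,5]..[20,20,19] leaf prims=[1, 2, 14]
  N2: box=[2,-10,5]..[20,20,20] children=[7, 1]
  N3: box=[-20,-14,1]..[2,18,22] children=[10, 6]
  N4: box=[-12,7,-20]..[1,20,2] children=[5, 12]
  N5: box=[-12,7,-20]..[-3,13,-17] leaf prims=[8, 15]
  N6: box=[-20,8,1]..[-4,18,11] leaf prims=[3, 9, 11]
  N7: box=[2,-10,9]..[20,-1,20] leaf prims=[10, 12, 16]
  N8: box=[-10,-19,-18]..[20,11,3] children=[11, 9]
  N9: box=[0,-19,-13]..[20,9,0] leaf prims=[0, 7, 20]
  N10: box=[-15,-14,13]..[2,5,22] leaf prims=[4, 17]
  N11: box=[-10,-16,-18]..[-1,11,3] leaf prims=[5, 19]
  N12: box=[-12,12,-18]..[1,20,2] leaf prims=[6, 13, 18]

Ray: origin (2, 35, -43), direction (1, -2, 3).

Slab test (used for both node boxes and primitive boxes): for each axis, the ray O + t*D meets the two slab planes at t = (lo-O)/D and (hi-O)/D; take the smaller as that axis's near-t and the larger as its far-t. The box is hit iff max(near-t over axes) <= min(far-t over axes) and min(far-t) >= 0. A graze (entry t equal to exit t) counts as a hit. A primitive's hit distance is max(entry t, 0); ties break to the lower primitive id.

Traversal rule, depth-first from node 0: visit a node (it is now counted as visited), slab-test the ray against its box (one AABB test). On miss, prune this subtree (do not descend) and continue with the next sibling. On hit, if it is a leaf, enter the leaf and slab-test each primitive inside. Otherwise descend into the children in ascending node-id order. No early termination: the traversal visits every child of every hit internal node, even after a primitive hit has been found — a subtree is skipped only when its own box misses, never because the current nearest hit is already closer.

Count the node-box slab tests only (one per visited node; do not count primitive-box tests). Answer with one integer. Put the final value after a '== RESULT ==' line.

Walk:
N0 x:[-22,18] y:[15/2,27] z:[23/3,65/3] -> hit [23/3,18], descend [2, 3, 4, 8]
  N2 x:[0,18] y:[15/2,45/2] z:[16,21] -> hit [16,18], descend [1, 7]
    N1 x:[2,18] y:[15/2,19] z:[16,62/3] -> hit [16,18] leaf, test {P1(miss), P2(miss), P14@t=35/2}
    N7 x:[0,18] y:[18,45/2] z:[52/3,21] -> hit [18,18] leaf, test {P10@t=18, P12(miss), P16(miss)}
  N3 x:[-22,0] y:[17/2,49/2] z:[44/3,65/3] -> miss, prune
  N4 x:[-14,-1] y:[15/2,14] z:[23/3,15] -> miss, prune
  N8 x:[-12,18] y:[12,27] z:[25/3,46/3] -> hit [12,46/3], descend [9, 11]
    N9 x:[-2,18] y:[13,27] z:[10,43/3] -> hit [13,43/3] leaf, test {P0(miss), P7(miss), P20(miss)}
    N11 x:[-12,-3] y:[12,51/2] z:[25/3,46/3] -> miss, prune

Visited [0, 2, 1, 7, 3, 4, 8, 9, 11]. Tests: 9 box, 3 leaf. Nearest: P14.

== RESULT ==
9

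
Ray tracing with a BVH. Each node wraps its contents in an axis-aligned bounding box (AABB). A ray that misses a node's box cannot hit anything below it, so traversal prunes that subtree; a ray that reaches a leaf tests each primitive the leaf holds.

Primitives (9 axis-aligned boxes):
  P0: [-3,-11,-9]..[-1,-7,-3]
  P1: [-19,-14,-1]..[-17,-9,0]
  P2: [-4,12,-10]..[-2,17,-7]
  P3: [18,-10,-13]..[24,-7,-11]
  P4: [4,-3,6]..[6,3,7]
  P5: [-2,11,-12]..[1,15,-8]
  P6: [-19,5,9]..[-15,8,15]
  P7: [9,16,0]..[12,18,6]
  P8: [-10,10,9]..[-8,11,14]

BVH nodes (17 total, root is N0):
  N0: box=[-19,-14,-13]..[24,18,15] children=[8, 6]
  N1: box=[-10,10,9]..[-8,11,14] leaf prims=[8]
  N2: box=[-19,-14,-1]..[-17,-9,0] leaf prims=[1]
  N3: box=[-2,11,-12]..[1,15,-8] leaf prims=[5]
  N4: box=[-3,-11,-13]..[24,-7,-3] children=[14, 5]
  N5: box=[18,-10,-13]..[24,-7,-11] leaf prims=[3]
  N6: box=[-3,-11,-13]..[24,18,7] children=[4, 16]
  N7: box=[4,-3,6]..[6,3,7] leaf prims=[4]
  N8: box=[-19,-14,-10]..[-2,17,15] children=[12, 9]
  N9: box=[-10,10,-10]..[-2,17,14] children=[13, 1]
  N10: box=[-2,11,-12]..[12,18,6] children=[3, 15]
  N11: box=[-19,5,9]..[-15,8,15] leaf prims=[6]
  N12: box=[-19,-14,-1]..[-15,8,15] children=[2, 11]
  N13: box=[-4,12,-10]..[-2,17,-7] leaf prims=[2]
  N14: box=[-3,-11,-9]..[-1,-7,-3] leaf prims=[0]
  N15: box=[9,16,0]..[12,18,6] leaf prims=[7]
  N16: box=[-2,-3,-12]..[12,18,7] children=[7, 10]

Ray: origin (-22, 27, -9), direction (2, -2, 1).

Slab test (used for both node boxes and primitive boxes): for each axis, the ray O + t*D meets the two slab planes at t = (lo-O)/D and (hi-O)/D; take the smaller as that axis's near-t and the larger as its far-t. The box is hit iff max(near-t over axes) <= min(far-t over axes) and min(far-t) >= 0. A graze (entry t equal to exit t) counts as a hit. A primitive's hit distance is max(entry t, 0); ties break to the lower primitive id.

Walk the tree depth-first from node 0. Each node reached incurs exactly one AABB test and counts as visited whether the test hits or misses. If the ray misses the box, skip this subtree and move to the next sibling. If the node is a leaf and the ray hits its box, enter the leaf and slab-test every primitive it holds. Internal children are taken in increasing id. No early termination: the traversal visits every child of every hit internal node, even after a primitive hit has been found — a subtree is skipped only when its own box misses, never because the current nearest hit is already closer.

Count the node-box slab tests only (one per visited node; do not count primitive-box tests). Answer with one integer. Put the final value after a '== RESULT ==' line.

Traverse from the root:
N0 x:[3/2,23] y:[9/2,41/2] z:[-4,24] -> hit [9/2,41/2], descend [6, 8]
  N6 x:[19/2,23] y:[9/2,19] z:[-4,16] -> hit [19/2,16], descend [4, 16]
    N4 x:[19/2,23] y:[17,19] z:[-4,6] -> miss, prune
    N16 x:[10,17] y:[9/2,15] z:[-3,16] -> hit [10,15], descend [7, 10]
      N7 x:[13,14] y:[12,15] z:[15,16] -> miss, prune
      N10 x:[10,17] y:[9/2,8] z:[-3,15] -> miss, prune
  N8 x:[3/2,10] y:[5,41/2] z:[-1,24] -> hit [5,10], descend [9, 12]
    N9 x:[6,10] y:[5,17/2] z:[-1,23] -> hit [6,17/2], descend [1, 13]
      N1 x:[6,7] y:[8,17/2] z:[18,23] -> miss, prune
      N13 x:[9,10] y:[5,15/2] z:[-1,2] -> miss, prune
    N12 x:[3/2,7/2] y:[19/2,41/2] z:[8,24] -> miss, prune

Summary -> nodes [0, 6, 4, 16, 7, 10, 8, 9, 1, 13, 12]; box-tests=11; leaf-entries=0; first=miss

== RESULT ==
11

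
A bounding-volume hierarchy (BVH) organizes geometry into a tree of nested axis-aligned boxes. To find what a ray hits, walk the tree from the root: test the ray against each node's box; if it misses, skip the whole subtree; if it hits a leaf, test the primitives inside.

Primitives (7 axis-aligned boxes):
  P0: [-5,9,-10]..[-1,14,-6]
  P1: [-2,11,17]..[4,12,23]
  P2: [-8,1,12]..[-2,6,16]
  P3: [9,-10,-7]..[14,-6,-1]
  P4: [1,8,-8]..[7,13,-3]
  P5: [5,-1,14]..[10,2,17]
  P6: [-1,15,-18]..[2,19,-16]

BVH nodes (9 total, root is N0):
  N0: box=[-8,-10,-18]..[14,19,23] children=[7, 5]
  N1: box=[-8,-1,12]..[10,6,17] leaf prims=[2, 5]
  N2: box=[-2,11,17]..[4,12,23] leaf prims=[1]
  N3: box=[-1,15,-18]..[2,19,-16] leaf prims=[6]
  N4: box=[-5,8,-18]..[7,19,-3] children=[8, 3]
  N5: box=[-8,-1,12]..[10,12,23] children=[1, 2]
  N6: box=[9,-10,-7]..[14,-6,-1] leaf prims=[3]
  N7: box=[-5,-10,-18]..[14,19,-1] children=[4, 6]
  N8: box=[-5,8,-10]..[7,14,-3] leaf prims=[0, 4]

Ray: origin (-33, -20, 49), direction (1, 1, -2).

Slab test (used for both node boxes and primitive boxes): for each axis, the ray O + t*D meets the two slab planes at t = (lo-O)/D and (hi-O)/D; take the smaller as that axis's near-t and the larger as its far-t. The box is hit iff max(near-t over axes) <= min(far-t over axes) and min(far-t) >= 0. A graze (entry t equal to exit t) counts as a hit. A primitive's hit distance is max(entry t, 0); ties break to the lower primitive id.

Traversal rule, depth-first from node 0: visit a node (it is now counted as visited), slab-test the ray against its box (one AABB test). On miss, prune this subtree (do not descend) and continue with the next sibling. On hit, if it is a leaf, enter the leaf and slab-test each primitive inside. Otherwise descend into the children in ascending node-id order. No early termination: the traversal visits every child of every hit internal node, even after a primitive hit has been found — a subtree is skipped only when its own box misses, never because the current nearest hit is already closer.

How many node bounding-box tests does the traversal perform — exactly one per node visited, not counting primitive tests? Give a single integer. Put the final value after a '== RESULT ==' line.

Trace the traversal:
N0 x:[25,47] y:[10,39] z:[13,67/2] -> hit [25,67/2], descend [5, 7]
  N5 x:[25,43] y:[19,32] z:[13,37/2] -> miss, prune
  N7 x:[28,47] y:[10,39] z:[25,67/2] -> hit [28,67/2], descend [4, 6]
    N4 x:[28,40] y:[28,39] z:[26,67/2] -> hit [28,67/2], descend [3, 8]
      N3 x:[32,35] y:[35,39] z:[65/2,67/2] -> miss, prune
      N8 x:[28,40] y:[28,34] z:[26,59/2] -> hit [28,59/2] leaf, test {P0@t=29, P4(miss)}
    N6 x:[42,47] y:[10,14] z:[25,28] -> miss, prune

Summary -> nodes [0, 5, 7, 4, 3, 8, 6]; box-tests=7; leaf-entries=1; first=P0

== RESULT ==
7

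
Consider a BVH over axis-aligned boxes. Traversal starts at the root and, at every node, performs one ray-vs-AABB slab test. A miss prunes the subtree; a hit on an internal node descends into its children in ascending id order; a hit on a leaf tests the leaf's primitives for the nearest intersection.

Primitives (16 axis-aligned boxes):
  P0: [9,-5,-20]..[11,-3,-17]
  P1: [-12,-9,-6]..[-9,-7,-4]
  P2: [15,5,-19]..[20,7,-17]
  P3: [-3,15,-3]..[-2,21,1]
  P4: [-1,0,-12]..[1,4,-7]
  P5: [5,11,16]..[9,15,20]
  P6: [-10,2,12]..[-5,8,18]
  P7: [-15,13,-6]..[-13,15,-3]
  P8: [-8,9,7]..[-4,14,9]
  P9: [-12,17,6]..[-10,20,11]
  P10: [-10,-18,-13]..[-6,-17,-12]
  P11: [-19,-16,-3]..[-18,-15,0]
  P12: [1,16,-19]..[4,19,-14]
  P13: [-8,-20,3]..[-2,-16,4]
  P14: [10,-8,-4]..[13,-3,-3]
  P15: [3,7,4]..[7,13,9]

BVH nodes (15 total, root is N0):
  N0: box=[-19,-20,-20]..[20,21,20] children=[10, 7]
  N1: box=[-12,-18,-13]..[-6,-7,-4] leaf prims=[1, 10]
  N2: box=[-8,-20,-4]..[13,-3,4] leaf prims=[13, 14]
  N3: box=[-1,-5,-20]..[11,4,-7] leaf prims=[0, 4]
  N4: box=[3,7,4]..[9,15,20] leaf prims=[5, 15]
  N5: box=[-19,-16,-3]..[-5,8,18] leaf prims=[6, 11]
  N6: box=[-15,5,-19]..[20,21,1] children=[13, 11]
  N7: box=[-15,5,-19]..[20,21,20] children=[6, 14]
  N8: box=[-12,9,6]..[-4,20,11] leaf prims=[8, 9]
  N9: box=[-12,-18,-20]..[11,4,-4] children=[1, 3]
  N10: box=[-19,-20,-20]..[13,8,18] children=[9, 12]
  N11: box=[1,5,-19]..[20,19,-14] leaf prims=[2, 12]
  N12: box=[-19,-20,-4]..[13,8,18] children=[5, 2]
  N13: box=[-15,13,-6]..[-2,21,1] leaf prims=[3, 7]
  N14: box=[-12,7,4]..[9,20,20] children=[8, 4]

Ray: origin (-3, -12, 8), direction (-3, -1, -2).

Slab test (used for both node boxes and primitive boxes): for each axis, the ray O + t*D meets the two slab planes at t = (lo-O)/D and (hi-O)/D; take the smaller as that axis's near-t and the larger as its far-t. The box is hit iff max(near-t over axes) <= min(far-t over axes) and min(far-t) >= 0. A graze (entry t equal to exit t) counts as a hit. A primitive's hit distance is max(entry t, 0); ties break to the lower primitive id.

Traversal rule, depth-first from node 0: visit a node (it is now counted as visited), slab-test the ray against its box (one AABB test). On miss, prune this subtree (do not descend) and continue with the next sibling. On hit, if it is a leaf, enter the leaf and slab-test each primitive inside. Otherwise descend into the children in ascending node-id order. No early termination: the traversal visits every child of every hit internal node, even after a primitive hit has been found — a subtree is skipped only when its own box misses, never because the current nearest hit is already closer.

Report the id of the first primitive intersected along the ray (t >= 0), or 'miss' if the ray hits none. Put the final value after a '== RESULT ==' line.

Trace the traversal:
N0 x:[-23/3,16/3] y:[-33,8] z:[-6,14] -> hit [-6,16/3], descend [7, 10]
  N7 x:[-23/3,4] y:[-33,-17] z:[-6,27/2] -> miss, prune
  N10 x:[-16/3,16/3] y:[-20,8] z:[-5,14] -> hit [-5,16/3], descend [9, 12]
    N9 x:[-14/3,3] y:[-16,6] z:[6,14] -> miss, prune
    N12 x:[-16/3,16/3] y:[-20,8] z:[-5,6] -> hit [-5,16/3], descend [2, 5]
      N2 x:[-16/3,5/3] y:[-9,8] z:[2,6] -> miss, prune
      N5 x:[2/3,16/3] y:[-20,4] z:[-5,11/2] -> hit [2/3,4] leaf, test {P6(miss), P11(miss)}

Summary -> nodes [0, 7, 10, 9, 12, 2, 5]; box-tests=7; leaf-entries=1; first=miss

== RESULT ==
miss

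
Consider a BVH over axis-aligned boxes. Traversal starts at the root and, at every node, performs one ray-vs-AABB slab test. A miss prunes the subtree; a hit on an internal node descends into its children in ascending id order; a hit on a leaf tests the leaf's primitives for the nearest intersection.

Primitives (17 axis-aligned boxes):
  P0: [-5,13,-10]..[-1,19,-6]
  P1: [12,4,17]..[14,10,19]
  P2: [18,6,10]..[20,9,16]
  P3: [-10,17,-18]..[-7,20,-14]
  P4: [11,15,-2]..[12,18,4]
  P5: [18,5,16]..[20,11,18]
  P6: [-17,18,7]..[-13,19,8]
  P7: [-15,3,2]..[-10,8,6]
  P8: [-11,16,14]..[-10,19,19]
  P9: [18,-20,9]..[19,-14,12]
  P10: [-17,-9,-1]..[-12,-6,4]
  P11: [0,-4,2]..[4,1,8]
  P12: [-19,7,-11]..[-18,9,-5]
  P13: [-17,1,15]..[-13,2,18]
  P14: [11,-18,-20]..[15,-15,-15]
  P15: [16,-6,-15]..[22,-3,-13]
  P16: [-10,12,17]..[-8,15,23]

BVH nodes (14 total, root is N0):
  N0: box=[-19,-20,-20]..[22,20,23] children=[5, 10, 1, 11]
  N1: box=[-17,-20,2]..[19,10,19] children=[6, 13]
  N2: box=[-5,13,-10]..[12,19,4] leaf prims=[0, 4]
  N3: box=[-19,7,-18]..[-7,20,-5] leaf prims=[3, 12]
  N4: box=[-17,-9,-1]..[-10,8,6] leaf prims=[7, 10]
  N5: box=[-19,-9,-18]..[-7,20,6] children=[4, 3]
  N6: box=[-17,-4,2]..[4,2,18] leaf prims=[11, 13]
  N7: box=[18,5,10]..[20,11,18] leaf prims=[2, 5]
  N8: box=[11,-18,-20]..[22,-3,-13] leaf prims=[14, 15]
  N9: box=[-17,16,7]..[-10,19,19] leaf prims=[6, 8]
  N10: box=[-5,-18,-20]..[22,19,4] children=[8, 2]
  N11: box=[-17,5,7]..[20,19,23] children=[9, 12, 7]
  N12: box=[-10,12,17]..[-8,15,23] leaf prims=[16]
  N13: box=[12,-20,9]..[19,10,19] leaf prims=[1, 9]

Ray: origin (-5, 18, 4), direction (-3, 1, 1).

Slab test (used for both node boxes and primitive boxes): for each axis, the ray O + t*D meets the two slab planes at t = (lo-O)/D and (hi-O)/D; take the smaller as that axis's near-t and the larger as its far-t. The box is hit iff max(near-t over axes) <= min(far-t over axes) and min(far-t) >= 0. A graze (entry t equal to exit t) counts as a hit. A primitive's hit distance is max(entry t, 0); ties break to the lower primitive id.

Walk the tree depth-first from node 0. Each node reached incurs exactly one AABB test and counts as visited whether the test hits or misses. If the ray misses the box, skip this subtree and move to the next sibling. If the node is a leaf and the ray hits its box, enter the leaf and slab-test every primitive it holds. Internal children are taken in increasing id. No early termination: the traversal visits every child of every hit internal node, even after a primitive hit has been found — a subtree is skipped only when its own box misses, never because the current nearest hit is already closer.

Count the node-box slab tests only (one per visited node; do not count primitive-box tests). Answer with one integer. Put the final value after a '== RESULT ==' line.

Traverse from the root:
N0 x:[-9,14/3] y:[-38,2] z:[-24,19] -> hit [-9,2], descend [1, 5, 10, 11]
  N1 x:[-8,4] y:[-38,-8] z:[-2,15] -> miss, prune
  N5 x:[2/3,14/3] y:[-27,2] z:[-22,2] -> hit [2/3,2], descend [3, 4]
    N3 x:[2/3,14/3] y:[-11,2] z:[-22,-9] -> miss, prune
    N4 x:[5/3,4] y:[-27,-10] z:[-5,2] -> miss, prune
  N10 x:[-9,0] y:[-36,1] z:[-24,0] -> hit [-9,0], descend [2, 8]
    N2 x:[-17/3,0] y:[-5,1] z:[-14,0] -> hit [-5,0] leaf, test {P0(miss), P4(miss)}
    N8 x:[-9,-16/3] y:[-36,-21] z:[-24,-17] -> miss, prune
  N11 x:[-25/3,4] y:[-13,1] z:[3,19] -> miss, prune

Visited [0, 1, 5, 3, 4, 10, 2, 8, 11]. Tests: 9 box, 1 leaf. Nearest: miss.

== RESULT ==
9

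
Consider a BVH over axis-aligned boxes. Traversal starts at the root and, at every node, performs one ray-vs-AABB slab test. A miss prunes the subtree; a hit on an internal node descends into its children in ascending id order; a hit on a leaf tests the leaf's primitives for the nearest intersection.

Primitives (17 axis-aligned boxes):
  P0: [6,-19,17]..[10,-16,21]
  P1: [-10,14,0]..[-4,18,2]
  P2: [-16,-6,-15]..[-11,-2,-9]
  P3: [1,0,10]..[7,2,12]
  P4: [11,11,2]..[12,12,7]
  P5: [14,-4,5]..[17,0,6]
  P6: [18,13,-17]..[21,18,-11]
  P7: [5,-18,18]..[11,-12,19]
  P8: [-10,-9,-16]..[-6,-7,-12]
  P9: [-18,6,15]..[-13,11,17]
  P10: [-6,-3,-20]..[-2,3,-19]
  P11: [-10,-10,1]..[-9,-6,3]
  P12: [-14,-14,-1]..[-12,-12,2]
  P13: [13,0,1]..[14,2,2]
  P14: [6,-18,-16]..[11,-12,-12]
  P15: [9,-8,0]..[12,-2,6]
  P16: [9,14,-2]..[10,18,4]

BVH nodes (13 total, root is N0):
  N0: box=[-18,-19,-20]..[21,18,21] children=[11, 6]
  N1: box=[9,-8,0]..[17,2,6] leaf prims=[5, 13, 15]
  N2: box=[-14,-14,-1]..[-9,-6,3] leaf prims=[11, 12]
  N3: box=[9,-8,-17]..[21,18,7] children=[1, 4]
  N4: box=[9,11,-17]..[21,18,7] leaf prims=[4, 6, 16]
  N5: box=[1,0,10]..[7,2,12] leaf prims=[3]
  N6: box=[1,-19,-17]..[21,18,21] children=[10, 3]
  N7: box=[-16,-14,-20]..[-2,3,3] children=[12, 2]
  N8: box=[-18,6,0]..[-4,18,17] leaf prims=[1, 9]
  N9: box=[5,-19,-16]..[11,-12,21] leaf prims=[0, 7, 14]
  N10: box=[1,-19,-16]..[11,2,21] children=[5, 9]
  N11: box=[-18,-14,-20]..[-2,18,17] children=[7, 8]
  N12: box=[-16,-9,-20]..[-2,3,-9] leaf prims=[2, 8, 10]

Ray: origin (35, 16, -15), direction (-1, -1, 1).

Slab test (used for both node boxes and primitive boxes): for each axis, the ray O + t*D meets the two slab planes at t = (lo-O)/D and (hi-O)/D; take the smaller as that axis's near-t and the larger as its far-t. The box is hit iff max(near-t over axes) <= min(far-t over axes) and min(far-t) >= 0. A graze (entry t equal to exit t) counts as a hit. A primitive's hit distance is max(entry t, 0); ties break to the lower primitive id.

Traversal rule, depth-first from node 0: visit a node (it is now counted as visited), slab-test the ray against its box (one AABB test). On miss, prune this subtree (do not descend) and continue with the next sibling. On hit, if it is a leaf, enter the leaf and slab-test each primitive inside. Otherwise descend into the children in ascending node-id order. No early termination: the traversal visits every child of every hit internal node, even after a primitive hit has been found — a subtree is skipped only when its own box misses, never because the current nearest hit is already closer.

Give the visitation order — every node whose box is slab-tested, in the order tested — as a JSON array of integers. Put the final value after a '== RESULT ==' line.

Traverse from the root:
N0 x:[14,53] y:[-2,35] z:[-5,36] -> hit [14,35], descend [6, 11]
  N6 x:[14,34] y:[-2,35] z:[-2,36] -> hit [14,34], descend [3, 10]
    N3 x:[14,26] y:[-2,24] z:[-2,22] -> hit [14,22], descend [1, 4]
      N1 x:[18,26] y:[14,24] z:[15,21] -> hit [18,21] leaf, test {P5@t=20, P13(miss), P15(miss)}
      N4 x:[14,26] y:[-2,5] z:[-2,22] -> miss, prune
    N10 x:[24,34] y:[14,35] z:[-1,36] -> hit [24,34], descend [5, 9]
      N5 x:[28,34] y:[14,16] z:[25,27] -> miss, prune
      N9 x:[24,30] y:[28,35] z:[-1,36] -> hit [28,30] leaf, test {P0(miss), P7(miss), P14(miss)}
  N11 x:[37,53] y:[-2,30] z:[-5,32] -> miss, prune

9 AABB tests over nodes [0, 6, 3, 1, 4, 10, 5, 9, 11]; 2 leaves entered; closest P5.

== RESULT ==
[0, 6, 3, 1, 4, 10, 5, 9, 11]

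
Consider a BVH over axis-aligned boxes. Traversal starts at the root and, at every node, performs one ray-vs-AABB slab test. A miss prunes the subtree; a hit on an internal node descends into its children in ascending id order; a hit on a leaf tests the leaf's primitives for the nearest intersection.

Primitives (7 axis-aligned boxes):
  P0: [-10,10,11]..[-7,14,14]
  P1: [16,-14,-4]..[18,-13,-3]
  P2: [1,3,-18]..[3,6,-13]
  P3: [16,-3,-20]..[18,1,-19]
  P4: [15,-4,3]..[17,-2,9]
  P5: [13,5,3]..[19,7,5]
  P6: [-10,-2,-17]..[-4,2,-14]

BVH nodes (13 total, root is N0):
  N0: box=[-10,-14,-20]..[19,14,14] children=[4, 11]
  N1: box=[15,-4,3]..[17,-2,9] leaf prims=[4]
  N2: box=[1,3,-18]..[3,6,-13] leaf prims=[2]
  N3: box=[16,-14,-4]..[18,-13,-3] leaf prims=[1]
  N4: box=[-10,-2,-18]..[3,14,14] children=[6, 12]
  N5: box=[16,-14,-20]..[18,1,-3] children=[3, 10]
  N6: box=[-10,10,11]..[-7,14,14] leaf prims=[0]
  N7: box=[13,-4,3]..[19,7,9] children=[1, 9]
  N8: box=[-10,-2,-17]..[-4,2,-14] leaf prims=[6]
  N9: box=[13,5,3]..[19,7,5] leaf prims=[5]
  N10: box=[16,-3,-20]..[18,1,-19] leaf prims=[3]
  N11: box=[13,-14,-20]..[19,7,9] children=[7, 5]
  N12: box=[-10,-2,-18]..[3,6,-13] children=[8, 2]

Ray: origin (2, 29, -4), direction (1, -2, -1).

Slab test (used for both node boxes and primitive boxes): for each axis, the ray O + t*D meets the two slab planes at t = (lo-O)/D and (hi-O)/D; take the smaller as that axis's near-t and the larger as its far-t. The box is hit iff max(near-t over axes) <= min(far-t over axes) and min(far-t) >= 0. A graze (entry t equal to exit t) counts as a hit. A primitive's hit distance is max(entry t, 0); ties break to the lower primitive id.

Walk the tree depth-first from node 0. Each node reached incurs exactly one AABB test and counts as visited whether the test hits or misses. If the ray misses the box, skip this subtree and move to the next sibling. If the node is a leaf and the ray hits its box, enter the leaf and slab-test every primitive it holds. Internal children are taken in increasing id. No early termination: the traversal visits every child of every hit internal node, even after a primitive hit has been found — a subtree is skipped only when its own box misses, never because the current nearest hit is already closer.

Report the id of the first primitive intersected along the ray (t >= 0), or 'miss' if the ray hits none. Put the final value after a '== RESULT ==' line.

Traverse from the root:
N0 x:[-12,17] y:[15/2,43/2] z:[-18,16] -> hit [15/2,16], descend [4, 11]
  N4 x:[-12,1] y:[15/2,31/2] z:[-18,14] -> miss, prune
  N11 x:[11,17] y:[11,43/2] z:[-13,16] -> hit [11,16], descend [5, 7]
    N5 x:[14,16] y:[14,43/2] z:[-1,16] -> hit [14,16], descend [3, 10]
      N3 x:[14,16] y:[21,43/2] z:[-1,0] -> miss, prune
      N10 x:[14,16] y:[14,16] z:[15,16] -> hit [15,16] leaf, test {P3@t=15}
    N7 x:[11,17] y:[11,33/2] z:[-13,-7] -> miss, prune

7 AABB tests over nodes [0, 4, 11, 5, 3, 10, 7]; 1 leaf entered; closest P3.

== RESULT ==
3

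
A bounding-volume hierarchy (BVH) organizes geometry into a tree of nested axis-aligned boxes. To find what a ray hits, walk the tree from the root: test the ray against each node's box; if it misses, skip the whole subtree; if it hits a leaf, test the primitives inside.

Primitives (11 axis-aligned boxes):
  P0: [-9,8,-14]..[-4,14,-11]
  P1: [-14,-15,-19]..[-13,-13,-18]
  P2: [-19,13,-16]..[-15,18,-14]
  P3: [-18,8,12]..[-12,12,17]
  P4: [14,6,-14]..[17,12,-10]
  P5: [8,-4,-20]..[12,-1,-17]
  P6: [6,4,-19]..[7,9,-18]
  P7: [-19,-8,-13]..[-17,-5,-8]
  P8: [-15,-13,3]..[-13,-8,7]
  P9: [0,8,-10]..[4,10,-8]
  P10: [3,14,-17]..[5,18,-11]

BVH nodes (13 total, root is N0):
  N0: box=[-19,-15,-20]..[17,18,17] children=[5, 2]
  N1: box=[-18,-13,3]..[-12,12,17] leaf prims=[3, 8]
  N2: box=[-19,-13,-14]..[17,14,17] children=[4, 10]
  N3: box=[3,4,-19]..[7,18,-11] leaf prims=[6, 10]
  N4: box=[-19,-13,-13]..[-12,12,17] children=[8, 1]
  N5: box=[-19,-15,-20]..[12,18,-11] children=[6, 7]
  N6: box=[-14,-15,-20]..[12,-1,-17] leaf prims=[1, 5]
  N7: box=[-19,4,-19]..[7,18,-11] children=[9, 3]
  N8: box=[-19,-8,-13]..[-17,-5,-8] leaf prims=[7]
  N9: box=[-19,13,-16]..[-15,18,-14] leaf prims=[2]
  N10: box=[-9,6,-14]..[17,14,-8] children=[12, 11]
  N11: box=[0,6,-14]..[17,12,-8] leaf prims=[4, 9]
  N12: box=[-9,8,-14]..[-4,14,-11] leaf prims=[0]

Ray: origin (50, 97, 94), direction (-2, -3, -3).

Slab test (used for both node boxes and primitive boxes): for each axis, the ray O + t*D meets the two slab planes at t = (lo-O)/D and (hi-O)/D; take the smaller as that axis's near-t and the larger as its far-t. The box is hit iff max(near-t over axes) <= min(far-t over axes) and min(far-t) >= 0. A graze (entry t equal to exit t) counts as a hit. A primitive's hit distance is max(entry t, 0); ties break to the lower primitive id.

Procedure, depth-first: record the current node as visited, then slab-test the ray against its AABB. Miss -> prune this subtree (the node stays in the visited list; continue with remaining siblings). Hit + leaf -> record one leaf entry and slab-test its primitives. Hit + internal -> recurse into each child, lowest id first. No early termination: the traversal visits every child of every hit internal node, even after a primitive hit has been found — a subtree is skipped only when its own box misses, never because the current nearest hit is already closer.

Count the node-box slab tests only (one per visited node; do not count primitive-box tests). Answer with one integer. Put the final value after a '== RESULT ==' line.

Traverse from the root:
N0 x:[33/2,69/2] y:[79/3,112/3] z:[77/3,38] -> hit [79/3,69/2], descend [2, 5]
  N2 x:[33/2,69/2] y:[83/3,110/3] z:[77/3,36] -> hit [83/3,69/2], descend [4, 10]
    N4 x:[31,69/2] y:[85/3,110/3] z:[77/3,107/3] -> hit [31,69/2], descend [1, 8]
      N1 x:[31,34] y:[85/3,110/3] z:[77/3,91/3] -> miss, prune
      N8 x:[67/2,69/2] y:[34,35] z:[34,107/3] -> hit [34,69/2] leaf, test {P7@t=34}
    N10 x:[33/2,59/2] y:[83/3,91/3] z:[34,36] -> miss, prune
  N5 x:[19,69/2] y:[79/3,112/3] z:[35,38] -> miss, prune

7 AABB tests over nodes [0, 2, 4, 1, 8, 10, 5]; 1 leaf entered; closest P7.

== RESULT ==
7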